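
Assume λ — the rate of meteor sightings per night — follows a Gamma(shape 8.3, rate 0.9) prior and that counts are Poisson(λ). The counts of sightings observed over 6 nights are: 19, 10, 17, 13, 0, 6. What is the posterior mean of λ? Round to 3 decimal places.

Posterior mean ≈ 10.623

Total count ∑xᵢ = 65 over n = 6 nights.
Gamma is conjugate to the Poisson likelihood: posterior is Gamma(shape = 8.3+65 = 73.3, rate = 0.9+6 = 6.9).
Posterior mean = shape/rate = 73.3/6.9 = 10.623.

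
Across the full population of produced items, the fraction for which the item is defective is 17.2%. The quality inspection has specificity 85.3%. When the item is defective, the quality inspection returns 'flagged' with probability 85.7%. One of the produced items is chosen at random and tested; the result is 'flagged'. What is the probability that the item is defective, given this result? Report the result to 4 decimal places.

P(H | E) ≈ 0.5477

Write H for 'the item is defective'. Prior odds H:¬H = 0.172/0.828 = 0.20773. For the 'flagged' outcome, the likelihood ratio is 0.857/0.147 = 5.8299.
Posterior odds = 0.20773 × 5.8299 = 1.2110, so P(H|E) = 1.2110/(1+1.2110) = 0.5477.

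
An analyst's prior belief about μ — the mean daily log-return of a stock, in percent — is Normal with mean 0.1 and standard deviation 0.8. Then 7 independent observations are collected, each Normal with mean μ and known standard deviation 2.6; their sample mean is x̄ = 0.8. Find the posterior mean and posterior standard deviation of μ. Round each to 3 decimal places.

Posterior mean ≈ 0.379; posterior SD ≈ 0.620

With known σ, the Normal prior is conjugate. Weight on the data is w = (n/σ²)/(n/σ² + 1/τ₀²) = 1.03550/(1.03550+1.56250) = 0.39858.
Posterior mean = w·x̄ + (1−w)·μ₀ = 0.39858·0.8 + 0.60142·0.1 = 0.379. Posterior variance = 1/(1.03550+1.56250) = 0.384911, so SD = 0.620.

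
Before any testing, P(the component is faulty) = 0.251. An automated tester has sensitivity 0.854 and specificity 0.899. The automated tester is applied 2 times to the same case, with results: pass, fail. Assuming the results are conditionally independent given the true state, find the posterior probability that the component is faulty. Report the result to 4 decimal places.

Posterior P(H) ≈ 0.3151

Let H be the event that the component is faulty; start with P(H) = 0.251. P('fail'|H) = 0.854, P('fail'|¬H) = 0.101.
Update on result 1 ('pass'): P(H) ← 0.146·0.2510 / (0.146·0.2510 + 0.899·0.7490) = 0.036646/0.71000 = 0.0516.
Update on result 2 ('fail'): P(H) ← 0.854·0.0516 / (0.854·0.0516 + 0.101·0.9484) = 0.044079/0.13987 = 0.3151.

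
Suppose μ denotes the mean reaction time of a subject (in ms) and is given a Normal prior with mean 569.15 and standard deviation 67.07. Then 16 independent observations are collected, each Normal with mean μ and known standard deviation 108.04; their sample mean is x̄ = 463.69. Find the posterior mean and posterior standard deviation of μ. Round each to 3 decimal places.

Posterior mean ≈ 478.407; posterior SD ≈ 25.055

Prior precision 1/τ₀² = 1/67.07² = 0.00022230; data precision n/σ² = 16/108.04² = 0.00137073.
Posterior precision = 0.00022230 + 0.00137073 = 0.00159303, giving posterior SD = 1/√0.00159303 = 25.055.
Posterior mean = (0.00022230·569.15 + 0.00137073·463.69) / 0.00159303 = 478.407.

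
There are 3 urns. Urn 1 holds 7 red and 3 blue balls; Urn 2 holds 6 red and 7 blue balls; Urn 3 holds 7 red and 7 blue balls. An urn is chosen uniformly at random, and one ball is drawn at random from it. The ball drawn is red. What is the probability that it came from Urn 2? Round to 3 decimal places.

Posterior probability ≈ 0.278

Tabulate prior·likelihood by source: [1] prior 0.333333, lik 0.7, product 0.2333; [2] prior 0.333333, lik 0.4615, product 0.1538; [3] prior 0.333333, lik 0.5, product 0.1667.
Normalizing constant = 0.55385; the posterior for Urn 2 is its product over the sum, 0.1538/0.55385 = 0.278.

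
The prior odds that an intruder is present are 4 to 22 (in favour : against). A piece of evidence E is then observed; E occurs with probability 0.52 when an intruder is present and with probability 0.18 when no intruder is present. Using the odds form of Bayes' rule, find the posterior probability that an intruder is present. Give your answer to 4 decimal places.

Posterior probability ≈ 0.3444

Prior odds = 4/22 = 0.18182.
Likelihood ratio for E = 0.52/0.18 = 2.8889.
Posterior odds = prior odds × LR = 0.52525.
Posterior probability = odds/(1+odds) = 0.52525/1.5253 = 0.3444.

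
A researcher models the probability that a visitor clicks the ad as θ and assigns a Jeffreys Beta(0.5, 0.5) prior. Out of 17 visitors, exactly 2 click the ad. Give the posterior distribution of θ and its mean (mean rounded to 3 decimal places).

Observing 2 successes and 15 failures updates Beta(0.5, 0.5) by adding the success and failure counts to the two shape parameters: α = 0.5+2 = 2.5, β = 0.5+15 = 15.5.
E[θ | data] = 2.5/(2.5+15.5) = 0.139.

Posterior: Beta(2.5, 15.5); mean ≈ 0.139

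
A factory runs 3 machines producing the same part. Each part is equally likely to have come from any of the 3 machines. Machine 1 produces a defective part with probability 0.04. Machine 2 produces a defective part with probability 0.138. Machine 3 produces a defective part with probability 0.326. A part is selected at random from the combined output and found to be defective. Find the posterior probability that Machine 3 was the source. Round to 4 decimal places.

Posterior probability ≈ 0.6468

Tabulate prior·likelihood by source: [1] prior 0.333333, lik 0.04, product 0.01333; [2] prior 0.333333, lik 0.138, product 0.04600; [3] prior 0.333333, lik 0.326, product 0.1087.
Normalizing constant = 0.16800; the posterior for Machine 3 is its product over the sum, 0.1087/0.16800 = 0.6468.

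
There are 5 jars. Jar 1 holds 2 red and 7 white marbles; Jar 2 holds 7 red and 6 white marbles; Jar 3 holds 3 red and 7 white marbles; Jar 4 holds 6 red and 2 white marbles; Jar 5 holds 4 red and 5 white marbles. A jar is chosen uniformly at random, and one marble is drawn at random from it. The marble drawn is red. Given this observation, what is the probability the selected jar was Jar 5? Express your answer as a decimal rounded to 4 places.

Posterior probability ≈ 0.1971

P(red|Jar 1) = 0.2222; P(red|Jar 2) = 0.5385; P(red|Jar 3) = 0.3; P(red|Jar 4) = 0.75; P(red|Jar 5) = 0.4444.
Prior × likelihood for each source: 0.2·0.2222=0.04444, 0.2·0.5385=0.1077, 0.2·0.3=0.06000, 0.2·0.75=0.1500, 0.2·0.4444=0.08889. Summing gives P(red) = 0.45103.
P(Jar 5 | red) = 0.08889 / 0.45103 = 0.1971.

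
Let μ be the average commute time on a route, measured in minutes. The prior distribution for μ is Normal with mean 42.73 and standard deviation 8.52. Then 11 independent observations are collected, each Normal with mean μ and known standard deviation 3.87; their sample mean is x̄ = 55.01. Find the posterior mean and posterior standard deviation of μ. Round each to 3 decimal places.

Prior precision 1/τ₀² = 1/8.52² = 0.0137759; data precision n/σ² = 11/3.87² = 0.734464.
Posterior precision = 0.0137759 + 0.734464 = 0.748240, giving posterior SD = 1/√0.748240 = 1.156.
Posterior mean = (0.0137759·42.73 + 0.734464·55.01) / 0.748240 = 54.784.

Posterior mean ≈ 54.784; posterior SD ≈ 1.156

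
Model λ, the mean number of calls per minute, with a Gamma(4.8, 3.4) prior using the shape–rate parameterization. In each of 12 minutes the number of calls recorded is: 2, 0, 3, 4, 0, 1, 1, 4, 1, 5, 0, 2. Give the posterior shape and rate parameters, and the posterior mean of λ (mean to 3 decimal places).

Posterior: Gamma(shape=27.8, rate=15.4); mean ≈ 1.805

The Poisson likelihood adds the total count to the shape and the number of exposure periods to the rate. Here ∑xᵢ = 23 and n = 12, so shape 4.8→27.8 and rate 3.4→15.4.
Posterior mean = shape/rate = 27.8/15.4 = 1.805.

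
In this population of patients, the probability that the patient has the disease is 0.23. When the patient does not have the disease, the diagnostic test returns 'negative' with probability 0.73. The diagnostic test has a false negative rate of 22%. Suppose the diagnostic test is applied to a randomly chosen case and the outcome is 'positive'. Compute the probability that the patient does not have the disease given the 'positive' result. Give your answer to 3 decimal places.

Write H for 'the patient has the disease'. Prior odds H:¬H = 0.23/0.77 = 0.29870. For the 'positive' outcome, the likelihood ratio is 0.78/0.27 = 2.8889.
Posterior odds = 0.29870 × 2.8889 = 0.86291, so P(H|E) = 0.86291/(1+0.86291) = 0.463. Then P(¬H|E) = 1 − 0.463 = 0.537.

P(¬H | E) ≈ 0.537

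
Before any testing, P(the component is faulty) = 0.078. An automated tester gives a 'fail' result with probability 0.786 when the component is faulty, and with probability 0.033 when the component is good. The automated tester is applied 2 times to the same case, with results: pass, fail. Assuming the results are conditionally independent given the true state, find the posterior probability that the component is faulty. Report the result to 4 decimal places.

Let H be the event that the component is faulty; start with P(H) = 0.078. P('fail'|H) = 0.786, P('fail'|¬H) = 0.033.
Update on result 1 ('pass'): P(H) ← 0.214·0.0780 / (0.214·0.0780 + 0.967·0.9220) = 0.016692/0.90827 = 0.0184.
Update on result 2 ('fail'): P(H) ← 0.786·0.0184 / (0.786·0.0184 + 0.033·0.9816) = 0.014445/0.046839 = 0.3084.

Posterior P(H) ≈ 0.3084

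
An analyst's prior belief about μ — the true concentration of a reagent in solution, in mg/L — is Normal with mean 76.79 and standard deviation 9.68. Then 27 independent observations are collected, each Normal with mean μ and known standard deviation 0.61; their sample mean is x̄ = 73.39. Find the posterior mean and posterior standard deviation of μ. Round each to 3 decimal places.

Posterior mean ≈ 73.390; posterior SD ≈ 0.117

With known σ, the Normal prior is conjugate. Weight on the data is w = (n/σ²)/(n/σ² + 1/τ₀²) = 72.5611/(72.5611+0.0106721) = 0.99985.
Posterior mean = w·x̄ + (1−w)·μ₀ = 0.99985·73.39 + 0.00014706·76.79 = 73.390. Posterior variance = 1/(72.5611+0.0106721) = 0.0137795, so SD = 0.117.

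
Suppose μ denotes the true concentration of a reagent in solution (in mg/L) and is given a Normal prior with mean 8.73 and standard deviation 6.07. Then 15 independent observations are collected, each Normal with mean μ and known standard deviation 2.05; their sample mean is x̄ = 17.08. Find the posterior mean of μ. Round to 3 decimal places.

Posterior mean ≈ 17.017

With known σ, the Normal prior is conjugate. Weight on the data is w = (n/σ²)/(n/σ² + 1/τ₀²) = 3.56930/(3.56930+0.0271408) = 0.99245.
Posterior mean = w·x̄ + (1−w)·μ₀ = 0.99245·17.08 + 0.0075466·8.73 = 17.017.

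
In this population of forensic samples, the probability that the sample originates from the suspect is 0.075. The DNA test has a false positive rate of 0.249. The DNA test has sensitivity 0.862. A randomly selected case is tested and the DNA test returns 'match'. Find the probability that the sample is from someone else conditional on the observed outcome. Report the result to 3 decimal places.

P(¬H | E) ≈ 0.781

Let H be the event that the sample originates from the suspect. P(H) = 0.075, so P(¬H) = 0.925. With E the 'match' result, P(E|H) = 0.862 and P(E|¬H) = 0.249.
P(E) = 0.862·0.075 + 0.249·0.925 = 0.064650 + 0.23033 = 0.29497.
By Bayes' theorem, P(H|E) = 0.064650 / 0.29497 = 0.219. Hence P(¬H|E) = 1 − 0.219 = 0.781.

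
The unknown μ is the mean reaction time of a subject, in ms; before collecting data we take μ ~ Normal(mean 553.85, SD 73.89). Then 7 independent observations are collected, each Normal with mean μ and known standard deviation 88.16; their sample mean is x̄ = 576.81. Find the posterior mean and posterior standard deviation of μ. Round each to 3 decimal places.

Prior precision 1/τ₀² = 1/73.89² = 0.00018316; data precision n/σ² = 7/88.16² = 0.00090065.
Posterior precision = 0.00018316 + 0.00090065 = 0.00108381, giving posterior SD = 1/√0.00108381 = 30.376.
Posterior mean = (0.00018316·553.85 + 0.00090065·576.81) / 0.00108381 = 572.930.

Posterior mean ≈ 572.930; posterior SD ≈ 30.376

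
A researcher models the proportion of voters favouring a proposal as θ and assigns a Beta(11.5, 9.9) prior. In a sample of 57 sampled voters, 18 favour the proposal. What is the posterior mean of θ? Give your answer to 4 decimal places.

Observing 18 successes and 39 failures updates Beta(11.5, 9.9) by adding the success and failure counts to the two shape parameters: α = 11.5+18 = 29.5, β = 9.9+39 = 48.9.
E[θ | data] = 29.5/(29.5+48.9) = 0.3763.

Posterior mean ≈ 0.3763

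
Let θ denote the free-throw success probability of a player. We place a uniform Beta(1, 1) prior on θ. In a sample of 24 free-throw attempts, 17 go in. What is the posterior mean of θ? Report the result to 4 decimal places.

Posterior mean ≈ 0.6923

The binomial likelihood is conjugate to the Beta prior: with 17 successes and 7 failures, the posterior is Beta(1+17, 1+7) = Beta(18, 8).
Posterior mean = α/(α+β) = 18/26 = 0.6923.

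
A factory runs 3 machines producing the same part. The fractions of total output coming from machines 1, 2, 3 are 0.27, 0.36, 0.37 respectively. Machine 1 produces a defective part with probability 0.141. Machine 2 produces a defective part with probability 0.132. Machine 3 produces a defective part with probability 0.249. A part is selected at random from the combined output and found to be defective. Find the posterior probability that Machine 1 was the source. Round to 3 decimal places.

Posterior probability ≈ 0.214

Tabulate prior·likelihood by source: [1] prior 0.27, lik 0.141, product 0.03807; [2] prior 0.36, lik 0.132, product 0.04752; [3] prior 0.37, lik 0.249, product 0.09213.
Normalizing constant = 0.17772; the posterior for Machine 1 is its product over the sum, 0.03807/0.17772 = 0.214.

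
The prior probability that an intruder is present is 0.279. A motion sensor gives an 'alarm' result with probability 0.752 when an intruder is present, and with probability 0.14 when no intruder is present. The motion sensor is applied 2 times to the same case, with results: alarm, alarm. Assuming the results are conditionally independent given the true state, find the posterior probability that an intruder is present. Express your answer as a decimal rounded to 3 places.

Let H be the event that an intruder is present; start with P(H) = 0.279. P('alarm'|H) = 0.752, P('alarm'|¬H) = 0.14.
Update on result 1 ('alarm'): P(H) ← 0.752·0.2790 / (0.752·0.2790 + 0.14·0.7210) = 0.20981/0.31075 = 0.6752.
Update on result 2 ('alarm'): P(H) ← 0.752·0.6752 / (0.752·0.6752 + 0.14·0.3248) = 0.50773/0.55320 = 0.9178.

Posterior P(H) ≈ 0.918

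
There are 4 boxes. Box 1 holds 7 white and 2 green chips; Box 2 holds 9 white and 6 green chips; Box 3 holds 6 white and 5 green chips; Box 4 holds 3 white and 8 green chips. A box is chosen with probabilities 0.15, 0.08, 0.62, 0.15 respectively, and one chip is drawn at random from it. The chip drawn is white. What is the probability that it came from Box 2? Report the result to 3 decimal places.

Posterior probability ≈ 0.088

Tabulate prior·likelihood by source: [1] prior 0.15, lik 0.7778, product 0.1167; [2] prior 0.08, lik 0.6, product 0.04800; [3] prior 0.62, lik 0.5455, product 0.3382; [4] prior 0.15, lik 0.2727, product 0.04091.
Normalizing constant = 0.54376; the posterior for Box 2 is its product over the sum, 0.04800/0.54376 = 0.088.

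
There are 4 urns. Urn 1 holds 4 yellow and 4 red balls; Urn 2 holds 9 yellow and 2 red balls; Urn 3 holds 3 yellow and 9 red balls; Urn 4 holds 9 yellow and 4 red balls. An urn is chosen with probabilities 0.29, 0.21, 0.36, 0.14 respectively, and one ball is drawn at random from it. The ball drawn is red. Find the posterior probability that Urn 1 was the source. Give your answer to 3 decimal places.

Tabulate prior·likelihood by source: [1] prior 0.29, lik 0.5, product 0.1450; [2] prior 0.21, lik 0.1818, product 0.03818; [3] prior 0.36, lik 0.75, product 0.2700; [4] prior 0.14, lik 0.3077, product 0.04308.
Normalizing constant = 0.49626; the posterior for Urn 1 is its product over the sum, 0.1450/0.49626 = 0.292.

Posterior probability ≈ 0.292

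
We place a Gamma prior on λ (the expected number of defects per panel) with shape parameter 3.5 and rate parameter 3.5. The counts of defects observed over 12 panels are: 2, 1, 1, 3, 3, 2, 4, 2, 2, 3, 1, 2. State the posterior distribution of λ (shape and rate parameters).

Posterior: Gamma(shape=29.5, rate=15.5)

The Poisson likelihood adds the total count to the shape and the number of exposure periods to the rate. Here ∑xᵢ = 26 and n = 12, so shape 3.5→29.5 and rate 3.5→15.5.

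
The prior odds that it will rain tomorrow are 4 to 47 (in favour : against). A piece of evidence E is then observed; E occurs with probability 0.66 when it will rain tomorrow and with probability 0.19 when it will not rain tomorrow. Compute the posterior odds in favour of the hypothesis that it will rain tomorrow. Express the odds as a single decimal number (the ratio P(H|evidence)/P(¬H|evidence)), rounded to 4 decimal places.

Prior odds = 4/47 = 0.085106. In log-odds, ln(0.085106) = -2.4639.
Add log likelihood ratio: ln(3.4737) = 1.2452.
Posterior log-odds = -1.2186, so posterior odds = exp(-1.2186) = 0.29563.

Posterior odds ≈ 0.2956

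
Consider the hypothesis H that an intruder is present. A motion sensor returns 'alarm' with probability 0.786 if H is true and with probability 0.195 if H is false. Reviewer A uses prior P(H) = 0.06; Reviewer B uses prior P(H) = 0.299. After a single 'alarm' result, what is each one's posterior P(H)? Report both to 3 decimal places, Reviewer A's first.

P('+'|H) = 0.786, P('+'|¬H) = 0.195.
Reviewer A: numerator 0.786·0.06 = 0.047160; evidence = 0.047160+0.195·0.94 = 0.23046; posterior = 0.205.
Reviewer B: numerator 0.786·0.299 = 0.23501; evidence = 0.23501+0.195·0.701 = 0.37171; posterior = 0.632.

Reviewer A: 0.205; Reviewer B: 0.632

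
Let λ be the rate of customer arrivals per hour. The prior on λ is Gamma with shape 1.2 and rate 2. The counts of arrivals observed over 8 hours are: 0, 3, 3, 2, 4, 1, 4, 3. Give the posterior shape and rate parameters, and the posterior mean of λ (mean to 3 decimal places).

The Poisson likelihood adds the total count to the shape and the number of exposure periods to the rate. Here ∑xᵢ = 20 and n = 8, so shape 1.2→21.2 and rate 2→10.
E[λ | data] = 21.2/10 = 2.120.

Posterior: Gamma(shape=21.2, rate=10); mean ≈ 2.120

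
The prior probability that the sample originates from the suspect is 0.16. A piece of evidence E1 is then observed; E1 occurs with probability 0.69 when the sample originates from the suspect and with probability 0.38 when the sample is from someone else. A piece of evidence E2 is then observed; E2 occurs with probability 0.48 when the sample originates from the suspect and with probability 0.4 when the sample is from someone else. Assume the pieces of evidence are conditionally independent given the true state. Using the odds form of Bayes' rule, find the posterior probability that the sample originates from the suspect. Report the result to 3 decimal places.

Prior odds = 0.16/(1−0.16) = 0.19048.
Likelihood ratio for E1 = 0.69/0.38 = 1.8158.
Likelihood ratio for E2 = 0.48/0.4 = 1.2000.
Posterior odds = prior odds × LR₁ × LR₂ = 0.41504.
Posterior probability = odds/(1+odds) = 0.41504/1.4150 = 0.293.

Posterior probability ≈ 0.293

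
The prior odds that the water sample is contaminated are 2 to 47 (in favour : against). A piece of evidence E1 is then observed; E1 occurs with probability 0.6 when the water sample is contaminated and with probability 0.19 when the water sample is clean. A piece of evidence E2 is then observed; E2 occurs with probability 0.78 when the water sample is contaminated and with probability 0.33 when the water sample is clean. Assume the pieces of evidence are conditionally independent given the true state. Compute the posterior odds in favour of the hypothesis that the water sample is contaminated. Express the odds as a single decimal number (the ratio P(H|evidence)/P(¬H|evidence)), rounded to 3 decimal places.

Prior odds = 2/47 = 0.042553.
Likelihood ratio for E1 = 0.6/0.19 = 3.1579.
Likelihood ratio for E2 = 0.78/0.33 = 2.3636.
Posterior odds = prior odds × LR₁ × LR₂ = 0.31762.

Posterior odds ≈ 0.318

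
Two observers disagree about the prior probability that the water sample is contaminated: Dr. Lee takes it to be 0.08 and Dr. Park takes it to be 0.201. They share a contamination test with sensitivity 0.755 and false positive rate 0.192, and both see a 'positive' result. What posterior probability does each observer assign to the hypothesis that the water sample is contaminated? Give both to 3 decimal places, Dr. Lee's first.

Dr. Lee: 0.255; Dr. Park: 0.497

P('+'|H) = 0.755, P('+'|¬H) = 0.192.
Dr. Lee: numerator 0.755·0.08 = 0.060400; evidence = 0.060400+0.192·0.92 = 0.23704; posterior = 0.255.
Dr. Park: numerator 0.755·0.201 = 0.15176; evidence = 0.15176+0.192·0.799 = 0.30516; posterior = 0.497.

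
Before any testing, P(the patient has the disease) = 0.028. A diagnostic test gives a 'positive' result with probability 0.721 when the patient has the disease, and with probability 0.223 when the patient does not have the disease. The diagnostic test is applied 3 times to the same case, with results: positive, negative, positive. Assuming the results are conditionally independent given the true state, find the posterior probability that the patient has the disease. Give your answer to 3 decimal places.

Let H be the event that the patient has the disease; start with P(H) = 0.028. P('positive'|H) = 0.721, P('positive'|¬H) = 0.223.
Update on result 1 ('positive'): P(H) ← 0.721·0.0280 / (0.721·0.0280 + 0.223·0.9720) = 0.020188/0.23694 = 0.0852.
Update on result 2 ('negative'): P(H) ← 0.279·0.0852 / (0.279·0.0852 + 0.777·0.9148) = 0.023771/0.73457 = 0.0324.
Update on result 3 ('positive'): P(H) ← 0.721·0.0324 / (0.721·0.0324 + 0.223·0.9676) = 0.023332/0.23912 = 0.0976.

Posterior P(H) ≈ 0.098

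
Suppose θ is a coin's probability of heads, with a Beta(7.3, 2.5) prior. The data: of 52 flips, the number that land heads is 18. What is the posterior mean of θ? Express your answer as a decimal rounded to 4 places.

Posterior mean ≈ 0.4094

Observing 18 successes and 34 failures updates Beta(7.3, 2.5) by adding the success and failure counts to the two shape parameters: α = 7.3+18 = 25.3, β = 2.5+34 = 36.5.
Posterior mean = α/(α+β) = 25.3/61.8 = 0.4094.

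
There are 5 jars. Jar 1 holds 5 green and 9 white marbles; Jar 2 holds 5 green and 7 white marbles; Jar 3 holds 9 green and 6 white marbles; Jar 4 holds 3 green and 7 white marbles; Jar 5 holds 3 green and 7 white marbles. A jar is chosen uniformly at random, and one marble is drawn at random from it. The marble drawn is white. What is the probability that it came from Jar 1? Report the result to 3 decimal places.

Posterior probability ≈ 0.212

Tabulate prior·likelihood by source: [1] prior 0.2, lik 0.6429, product 0.1286; [2] prior 0.2, lik 0.5833, product 0.1167; [3] prior 0.2, lik 0.4, product 0.08000; [4] prior 0.2, lik 0.7, product 0.1400; [5] prior 0.2, lik 0.7, product 0.1400.
Normalizing constant = 0.60524; the posterior for Jar 1 is its product over the sum, 0.1286/0.60524 = 0.212.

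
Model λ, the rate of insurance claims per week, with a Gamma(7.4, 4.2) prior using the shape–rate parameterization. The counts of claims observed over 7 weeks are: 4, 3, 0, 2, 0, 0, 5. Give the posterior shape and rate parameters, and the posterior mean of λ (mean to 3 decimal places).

The Poisson likelihood adds the total count to the shape and the number of exposure periods to the rate. Here ∑xᵢ = 14 and n = 7, so shape 7.4→21.4 and rate 4.2→11.2.
E[λ | data] = 21.4/11.2 = 1.911.

Posterior: Gamma(shape=21.4, rate=11.2); mean ≈ 1.911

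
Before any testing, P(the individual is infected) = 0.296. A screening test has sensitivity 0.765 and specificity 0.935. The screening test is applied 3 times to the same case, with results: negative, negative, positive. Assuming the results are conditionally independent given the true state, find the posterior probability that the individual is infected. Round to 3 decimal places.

Let H be the event that the individual is infected; start with P(H) = 0.296. P('positive'|H) = 0.765, P('positive'|¬H) = 0.065.
Update on result 1 ('negative'): P(H) ← 0.235·0.2960 / (0.235·0.2960 + 0.935·0.7040) = 0.069560/0.72780 = 0.0956.
Update on result 2 ('negative'): P(H) ← 0.235·0.0956 / (0.235·0.0956 + 0.935·0.9044) = 0.022460/0.86810 = 0.0259.
Update on result 3 ('positive'): P(H) ← 0.765·0.0259 / (0.765·0.0259 + 0.065·0.9741) = 0.019793/0.083111 = 0.2381.

Posterior P(H) ≈ 0.238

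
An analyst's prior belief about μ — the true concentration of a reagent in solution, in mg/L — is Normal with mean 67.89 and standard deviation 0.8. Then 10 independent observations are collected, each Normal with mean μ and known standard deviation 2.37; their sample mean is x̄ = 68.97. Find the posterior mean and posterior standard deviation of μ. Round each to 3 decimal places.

Posterior mean ≈ 68.465; posterior SD ≈ 0.547

With known σ, the Normal prior is conjugate. Weight on the data is w = (n/σ²)/(n/σ² + 1/τ₀²) = 1.78034/(1.78034+1.56250) = 0.53258.
Posterior mean = w·x̄ + (1−w)·μ₀ = 0.53258·68.97 + 0.46742·67.89 = 68.465. Posterior variance = 1/(1.78034+1.56250) = 0.299147, so SD = 0.547.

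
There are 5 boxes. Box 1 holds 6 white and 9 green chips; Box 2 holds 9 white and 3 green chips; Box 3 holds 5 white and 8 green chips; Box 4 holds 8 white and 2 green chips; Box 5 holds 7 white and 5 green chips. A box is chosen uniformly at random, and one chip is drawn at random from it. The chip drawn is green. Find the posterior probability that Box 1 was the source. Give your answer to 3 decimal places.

Tabulate prior·likelihood by source: [1] prior 0.2, lik 0.6, product 0.1200; [2] prior 0.2, lik 0.25, product 0.05000; [3] prior 0.2, lik 0.6154, product 0.1231; [4] prior 0.2, lik 0.2, product 0.04000; [5] prior 0.2, lik 0.4167, product 0.08333.
Normalizing constant = 0.41641; the posterior for Box 1 is its product over the sum, 0.1200/0.41641 = 0.288.

Posterior probability ≈ 0.288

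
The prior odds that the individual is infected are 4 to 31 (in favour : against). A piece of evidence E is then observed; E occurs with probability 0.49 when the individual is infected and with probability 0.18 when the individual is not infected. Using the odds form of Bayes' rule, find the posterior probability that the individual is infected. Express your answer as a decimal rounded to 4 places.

Prior odds = 4/31 = 0.12903.
Likelihood ratio for E = 0.49/0.18 = 2.7222.
Posterior odds = prior odds × LR = 0.35125.
Posterior probability = odds/(1+odds) = 0.35125/1.3513 = 0.2599.

Posterior probability ≈ 0.2599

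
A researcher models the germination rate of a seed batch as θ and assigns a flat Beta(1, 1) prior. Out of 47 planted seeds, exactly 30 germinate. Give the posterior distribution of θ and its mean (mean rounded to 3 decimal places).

Observing 30 successes and 17 failures updates Beta(1, 1) by adding the success and failure counts to the two shape parameters: α = 1+30 = 31, β = 1+17 = 18.
Posterior mean = α/(α+β) = 31/49 = 0.633.

Posterior: Beta(31, 18); mean ≈ 0.633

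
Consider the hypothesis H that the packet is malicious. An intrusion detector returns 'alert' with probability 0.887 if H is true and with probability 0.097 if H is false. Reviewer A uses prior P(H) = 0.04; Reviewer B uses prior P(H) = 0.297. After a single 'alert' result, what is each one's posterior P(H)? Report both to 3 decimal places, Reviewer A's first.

Reviewer A: 0.276; Reviewer B: 0.794

P('+'|H) = 0.887, P('+'|¬H) = 0.097.
Reviewer A: numerator 0.887·0.04 = 0.035480; evidence = 0.035480+0.097·0.96 = 0.12860; posterior = 0.276.
Reviewer B: numerator 0.887·0.297 = 0.26344; evidence = 0.26344+0.097·0.703 = 0.33163; posterior = 0.794.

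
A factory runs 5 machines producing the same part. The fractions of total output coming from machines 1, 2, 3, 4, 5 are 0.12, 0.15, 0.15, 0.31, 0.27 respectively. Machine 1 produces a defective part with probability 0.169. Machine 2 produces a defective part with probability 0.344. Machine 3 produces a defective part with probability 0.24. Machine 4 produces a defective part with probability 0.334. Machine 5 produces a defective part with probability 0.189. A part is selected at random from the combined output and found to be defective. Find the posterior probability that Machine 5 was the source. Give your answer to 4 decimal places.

Posterior probability ≈ 0.1944

P(defective|M1) = 0.169; P(defective|M2) = 0.344; P(defective|M3) = 0.24; P(defective|M4) = 0.334; P(defective|M5) = 0.189.
Prior × likelihood for each source: 0.12·0.169=0.02028, 0.15·0.344=0.05160, 0.15·0.24=0.03600, 0.31·0.334=0.1035, 0.27·0.189=0.05103. Summing gives P(defective) = 0.26245.
P(Machine 5 | defective) = 0.05103 / 0.26245 = 0.1944.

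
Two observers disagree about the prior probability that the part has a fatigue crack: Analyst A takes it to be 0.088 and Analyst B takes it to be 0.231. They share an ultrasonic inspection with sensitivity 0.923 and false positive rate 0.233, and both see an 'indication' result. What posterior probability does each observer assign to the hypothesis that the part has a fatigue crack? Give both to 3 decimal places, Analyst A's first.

P('+'|H) = 0.923, P('+'|¬H) = 0.233.
Analyst A: numerator 0.923·0.088 = 0.081224; evidence = 0.081224+0.233·0.912 = 0.29372; posterior = 0.277.
Analyst B: numerator 0.923·0.231 = 0.21321; evidence = 0.21321+0.233·0.769 = 0.39239; posterior = 0.543.

Analyst A: 0.277; Analyst B: 0.543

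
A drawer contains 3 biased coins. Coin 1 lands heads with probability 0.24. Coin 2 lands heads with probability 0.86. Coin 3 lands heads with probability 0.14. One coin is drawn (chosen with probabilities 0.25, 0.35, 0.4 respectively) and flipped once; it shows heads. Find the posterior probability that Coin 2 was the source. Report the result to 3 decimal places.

P(heads|C1) = 0.24; P(heads|C2) = 0.86; P(heads|C3) = 0.14.
Prior × likelihood for each source: 0.25·0.24=0.06000, 0.35·0.86=0.3010, 0.4·0.14=0.05600. Summing gives P(heads) = 0.41700.
P(Coin 2 | heads) = 0.3010 / 0.41700 = 0.722.

Posterior probability ≈ 0.722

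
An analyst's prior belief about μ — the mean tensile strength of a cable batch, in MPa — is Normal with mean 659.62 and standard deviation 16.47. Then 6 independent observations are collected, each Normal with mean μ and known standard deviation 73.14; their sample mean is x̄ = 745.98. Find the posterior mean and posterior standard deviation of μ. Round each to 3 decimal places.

Posterior mean ≈ 679.766; posterior SD ≈ 14.422

With known σ, the Normal prior is conjugate. Weight on the data is w = (n/σ²)/(n/σ² + 1/τ₀²) = 0.00112161/(0.00112161+0.00368649) = 0.23327.
Posterior mean = w·x̄ + (1−w)·μ₀ = 0.23327·745.98 + 0.76673·659.62 = 679.766. Posterior variance = 1/(0.00112161+0.00368649) = 207.983, so SD = 14.422.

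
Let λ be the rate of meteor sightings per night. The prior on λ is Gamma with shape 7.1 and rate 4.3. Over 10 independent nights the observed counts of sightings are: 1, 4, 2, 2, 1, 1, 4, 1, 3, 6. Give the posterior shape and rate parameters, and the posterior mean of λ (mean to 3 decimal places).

Posterior: Gamma(shape=32.1, rate=14.3); mean ≈ 2.245

The Poisson likelihood adds the total count to the shape and the number of exposure periods to the rate. Here ∑xᵢ = 25 and n = 10, so shape 7.1→32.1 and rate 4.3→14.3.
Posterior mean = shape/rate = 32.1/14.3 = 2.245.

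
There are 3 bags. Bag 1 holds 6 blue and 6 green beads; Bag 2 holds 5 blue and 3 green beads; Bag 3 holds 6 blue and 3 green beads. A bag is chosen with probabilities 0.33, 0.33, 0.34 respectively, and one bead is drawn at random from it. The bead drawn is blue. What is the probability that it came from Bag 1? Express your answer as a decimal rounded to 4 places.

P(blue|Bag 1) = 0.5; P(blue|Bag 2) = 0.625; P(blue|Bag 3) = 0.6667.
Prior × likelihood for each source: 0.33·0.5=0.1650, 0.33·0.625=0.2063, 0.34·0.6667=0.2267. Summing gives P(blue) = 0.59792.
P(Bag 1 | blue) = 0.1650 / 0.59792 = 0.2760.

Posterior probability ≈ 0.2760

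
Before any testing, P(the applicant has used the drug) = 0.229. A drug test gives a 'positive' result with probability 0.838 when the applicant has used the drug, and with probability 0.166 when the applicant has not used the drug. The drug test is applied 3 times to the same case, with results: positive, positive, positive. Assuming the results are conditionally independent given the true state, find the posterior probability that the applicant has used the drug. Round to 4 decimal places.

Posterior P(H) ≈ 0.9745

With H the event that the applicant has used the drug, the joint likelihood of the observed sequence is P(data|H) = 0.838·0.838·0.838 = 0.58848 and P(data|¬H) = 0.166·0.166·0.166 = 0.0045743.
Bayes: P(H|data) = 0.229·0.58848 / (0.229·0.58848 + 0.771·0.0045743) = 0.13476/0.13829 = 0.9745.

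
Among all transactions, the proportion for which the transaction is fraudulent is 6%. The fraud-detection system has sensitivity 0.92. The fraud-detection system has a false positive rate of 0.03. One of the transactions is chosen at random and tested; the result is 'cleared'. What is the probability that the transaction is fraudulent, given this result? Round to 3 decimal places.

P(H | E) ≈ 0.005

Write H for 'the transaction is fraudulent'. Prior odds H:¬H = 0.06/0.94 = 0.063830. For the 'cleared' outcome, the likelihood ratio is 0.08/0.97 = 0.082474.
Posterior odds = 0.063830 × 0.082474 = 0.0052643, so P(H|E) = 0.0052643/(1+0.0052643) = 0.005.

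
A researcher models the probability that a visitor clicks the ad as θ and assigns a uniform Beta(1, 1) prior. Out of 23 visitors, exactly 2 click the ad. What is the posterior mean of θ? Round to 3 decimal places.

Observing 2 successes and 21 failures updates Beta(1, 1) by adding the success and failure counts to the two shape parameters: α = 1+2 = 3, β = 1+21 = 22.
E[θ | data] = 3/(3+22) = 0.120.

Posterior mean ≈ 0.120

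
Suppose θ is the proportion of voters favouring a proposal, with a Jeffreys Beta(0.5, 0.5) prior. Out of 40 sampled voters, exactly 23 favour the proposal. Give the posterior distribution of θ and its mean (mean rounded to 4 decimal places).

Observing 23 successes and 17 failures updates Beta(0.5, 0.5) by adding the success and failure counts to the two shape parameters: α = 0.5+23 = 23.5, β = 0.5+17 = 17.5.
Posterior mean = α/(α+β) = 23.5/41 = 0.5732.

Posterior: Beta(23.5, 17.5); mean ≈ 0.5732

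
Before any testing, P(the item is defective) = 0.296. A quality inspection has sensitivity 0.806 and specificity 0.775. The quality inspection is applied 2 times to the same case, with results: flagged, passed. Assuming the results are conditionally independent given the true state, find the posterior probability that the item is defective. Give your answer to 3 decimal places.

Posterior P(H) ≈ 0.274

With H the event that the item is defective, the joint likelihood of the observed sequence is P(data|H) = 0.806·0.194 = 0.15636 and P(data|¬H) = 0.225·0.775 = 0.17438.
Bayes: P(H|data) = 0.296·0.15636 / (0.296·0.15636 + 0.704·0.17438) = 0.046284/0.16904 = 0.2738.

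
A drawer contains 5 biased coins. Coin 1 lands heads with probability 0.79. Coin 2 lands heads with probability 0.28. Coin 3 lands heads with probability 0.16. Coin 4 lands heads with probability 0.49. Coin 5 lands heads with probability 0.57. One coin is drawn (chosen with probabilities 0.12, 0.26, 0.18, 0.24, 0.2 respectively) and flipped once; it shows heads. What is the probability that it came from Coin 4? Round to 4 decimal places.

P(heads|C1) = 0.79; P(heads|C2) = 0.28; P(heads|C3) = 0.16; P(heads|C4) = 0.49; P(heads|C5) = 0.57.
Prior × likelihood for each source: 0.12·0.79=0.09480, 0.26·0.28=0.07280, 0.18·0.16=0.02880, 0.24·0.49=0.1176, 0.2·0.57=0.1140. Summing gives P(heads) = 0.42800.
P(Coin 4 | heads) = 0.1176 / 0.42800 = 0.2748.

Posterior probability ≈ 0.2748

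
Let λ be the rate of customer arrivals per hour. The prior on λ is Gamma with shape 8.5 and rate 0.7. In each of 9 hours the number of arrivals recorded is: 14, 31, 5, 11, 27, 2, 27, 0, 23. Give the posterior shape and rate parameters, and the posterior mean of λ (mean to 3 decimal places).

Posterior: Gamma(shape=148.5, rate=9.7); mean ≈ 15.309

Total count ∑xᵢ = 140 over n = 9 hours.
Gamma is conjugate to the Poisson likelihood: posterior is Gamma(shape = 8.5+140 = 148.5, rate = 0.7+9 = 9.7).
Posterior mean = shape/rate = 148.5/9.7 = 15.309.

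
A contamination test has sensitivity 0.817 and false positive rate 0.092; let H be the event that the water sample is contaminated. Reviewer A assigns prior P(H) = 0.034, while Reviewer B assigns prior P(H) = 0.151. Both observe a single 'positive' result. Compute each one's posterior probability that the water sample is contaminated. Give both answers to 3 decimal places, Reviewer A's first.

Reviewer A: 0.238; Reviewer B: 0.612

P('+'|H) = 0.817, P('+'|¬H) = 0.092.
Reviewer A: numerator 0.817·0.034 = 0.027778; evidence = 0.027778+0.092·0.966 = 0.11665; posterior = 0.238.
Reviewer B: numerator 0.817·0.151 = 0.12337; evidence = 0.12337+0.092·0.849 = 0.20147; posterior = 0.612.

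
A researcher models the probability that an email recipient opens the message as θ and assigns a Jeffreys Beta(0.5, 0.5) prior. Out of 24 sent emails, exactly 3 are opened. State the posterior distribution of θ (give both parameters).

Observing 3 successes and 21 failures updates Beta(0.5, 0.5) by adding the success and failure counts to the two shape parameters: α = 0.5+3 = 3.5, β = 0.5+21 = 21.5.

Posterior: Beta(3.5, 21.5)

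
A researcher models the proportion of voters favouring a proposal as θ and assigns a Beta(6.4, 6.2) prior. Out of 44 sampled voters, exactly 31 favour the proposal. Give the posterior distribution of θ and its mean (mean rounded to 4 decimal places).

Posterior: Beta(37.4, 19.2); mean ≈ 0.6608

Observing 31 successes and 13 failures updates Beta(6.4, 6.2) by adding the success and failure counts to the two shape parameters: α = 6.4+31 = 37.4, β = 6.2+13 = 19.2.
Posterior mean = α/(α+β) = 37.4/56.6 = 0.6608.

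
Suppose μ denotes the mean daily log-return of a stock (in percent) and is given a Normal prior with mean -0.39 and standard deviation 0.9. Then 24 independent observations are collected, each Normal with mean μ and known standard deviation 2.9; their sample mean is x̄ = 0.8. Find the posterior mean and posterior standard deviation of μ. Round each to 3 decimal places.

Prior precision 1/τ₀² = 1/0.9² = 1.23457; data precision n/σ² = 24/2.9² = 2.85375.
Posterior precision = 1.23457 + 2.85375 = 4.08831, giving posterior SD = 1/√4.08831 = 0.495.
Posterior mean = (1.23457·-0.39 + 2.85375·0.8) / 4.08831 = 0.441.

Posterior mean ≈ 0.441; posterior SD ≈ 0.495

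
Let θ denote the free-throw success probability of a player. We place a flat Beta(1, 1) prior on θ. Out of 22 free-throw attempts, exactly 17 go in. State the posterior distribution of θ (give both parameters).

Posterior: Beta(18, 6)

The binomial likelihood is conjugate to the Beta prior: with 17 successes and 5 failures, the posterior is Beta(1+17, 1+5) = Beta(18, 6).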